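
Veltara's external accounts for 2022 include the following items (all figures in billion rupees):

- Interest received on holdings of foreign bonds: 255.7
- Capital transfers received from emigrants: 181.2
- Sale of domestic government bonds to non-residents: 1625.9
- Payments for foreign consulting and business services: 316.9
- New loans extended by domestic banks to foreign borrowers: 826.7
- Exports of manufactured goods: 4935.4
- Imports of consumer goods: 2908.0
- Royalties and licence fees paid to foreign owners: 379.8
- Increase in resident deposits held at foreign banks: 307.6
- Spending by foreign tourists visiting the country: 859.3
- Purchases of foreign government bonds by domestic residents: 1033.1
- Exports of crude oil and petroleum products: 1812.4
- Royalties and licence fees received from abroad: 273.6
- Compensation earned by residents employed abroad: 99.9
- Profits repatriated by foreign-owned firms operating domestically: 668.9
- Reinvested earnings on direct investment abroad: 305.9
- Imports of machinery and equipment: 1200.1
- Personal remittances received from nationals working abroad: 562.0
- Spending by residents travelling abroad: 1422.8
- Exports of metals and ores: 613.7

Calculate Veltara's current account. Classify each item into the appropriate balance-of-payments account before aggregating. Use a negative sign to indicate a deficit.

2821.4

Goods: 1812.4 + 613.7 - 1200.1 + 4935.4 - 2908.0 = 3253.4
Services: 273.6 - 316.9 + 859.3 - 1422.8 - 379.8 = -986.6
Primary income: 255.7 - 668.9 + 305.9 + 99.9 = -7.4
Secondary income: 562.0
Current account = 3253.4 + (-986.6) + (-7.4) + 562.0 = 2821.4
(Excluded from the current account — capital account: capital transfers received from emigrants 181.2; financial account: sale of domestic government bonds to non-residents 1625.9, new loans extended by domestic banks to foreign borrowers 826.7, increase in resident deposits held at foreign banks 307.6, purchases of foreign government bonds by domestic residents 1033.1.)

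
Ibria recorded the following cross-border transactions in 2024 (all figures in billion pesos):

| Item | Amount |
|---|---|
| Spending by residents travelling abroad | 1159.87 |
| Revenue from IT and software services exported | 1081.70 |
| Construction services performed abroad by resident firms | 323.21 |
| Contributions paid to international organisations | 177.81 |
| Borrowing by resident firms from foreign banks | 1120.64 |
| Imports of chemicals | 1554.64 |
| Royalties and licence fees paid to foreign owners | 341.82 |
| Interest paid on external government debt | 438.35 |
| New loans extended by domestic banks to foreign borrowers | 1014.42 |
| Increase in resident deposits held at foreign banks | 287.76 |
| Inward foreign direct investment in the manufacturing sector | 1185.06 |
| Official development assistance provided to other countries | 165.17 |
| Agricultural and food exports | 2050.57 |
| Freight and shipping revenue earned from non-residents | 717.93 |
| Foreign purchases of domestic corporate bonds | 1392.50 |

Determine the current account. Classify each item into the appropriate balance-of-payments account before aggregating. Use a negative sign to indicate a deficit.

335.75

Goods: 2050.57 - 1554.64 = 495.93
Services: -1159.87 + 323.21 - 341.82 + 717.93 + 1081.70 = 621.15
Primary income: -438.35
Secondary income: -165.17 - 177.81 = -342.98
Current account = 495.93 + 621.15 + (-438.35) + (-342.98) = 335.75
(Excluded from the current account — financial account: borrowing by resident firms from foreign banks 1120.64, new loans extended by domestic banks to foreign borrowers 1014.42, increase in resident deposits held at foreign banks 287.76, inward foreign direct investment in the manufacturing sector 1185.06, foreign purchases of domestic corporate bonds 1392.50.)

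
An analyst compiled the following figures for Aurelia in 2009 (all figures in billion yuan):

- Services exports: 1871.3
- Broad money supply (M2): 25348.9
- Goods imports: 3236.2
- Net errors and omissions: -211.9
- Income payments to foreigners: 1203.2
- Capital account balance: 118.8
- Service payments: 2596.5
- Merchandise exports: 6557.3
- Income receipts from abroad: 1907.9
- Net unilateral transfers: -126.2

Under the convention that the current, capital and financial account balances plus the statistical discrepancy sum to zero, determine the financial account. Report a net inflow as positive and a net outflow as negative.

Goods balance = 6557.3 - 3236.2 = 3321.1
Services balance = 1871.3 - 2596.5 = -725.2
Trade balance (goods + services) = 3321.1 + (-725.2) = 2595.9
Net primary income = 1907.9 - 1203.2 = 704.7
Net secondary income = -126.2
Current account = 2595.9 + 704.7 + (-126.2) = 3174.4
Financial account = -(3174.4 + 118.8 + (-211.9)) = -3081.3

-3081.3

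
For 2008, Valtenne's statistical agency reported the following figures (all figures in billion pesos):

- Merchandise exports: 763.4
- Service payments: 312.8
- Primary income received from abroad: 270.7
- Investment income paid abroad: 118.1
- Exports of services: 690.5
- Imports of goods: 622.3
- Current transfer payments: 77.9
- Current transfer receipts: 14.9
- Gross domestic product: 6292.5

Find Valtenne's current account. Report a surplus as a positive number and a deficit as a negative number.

Goods balance = 763.4 - 622.3 = 141.1
Services balance = 690.5 - 312.8 = 377.7
Trade balance (goods + services) = 141.1 + 377.7 = 518.8
Net primary income = 270.7 - 118.1 = 152.6
Net secondary income = 14.9 - 77.9 = -63.0
Current account = 518.8 + 152.6 + (-63.0) = 608.4

608.4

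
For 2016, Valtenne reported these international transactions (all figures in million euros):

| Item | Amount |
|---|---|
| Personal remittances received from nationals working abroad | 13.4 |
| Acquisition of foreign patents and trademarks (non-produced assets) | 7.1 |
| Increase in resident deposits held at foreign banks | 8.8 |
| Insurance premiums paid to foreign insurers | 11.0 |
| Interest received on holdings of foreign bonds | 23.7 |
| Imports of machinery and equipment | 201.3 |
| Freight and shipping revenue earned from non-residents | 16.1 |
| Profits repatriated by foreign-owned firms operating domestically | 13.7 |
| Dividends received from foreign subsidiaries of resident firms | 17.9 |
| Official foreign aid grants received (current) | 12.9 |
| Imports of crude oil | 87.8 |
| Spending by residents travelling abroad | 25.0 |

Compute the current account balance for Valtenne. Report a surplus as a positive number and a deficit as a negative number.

-254.8

Goods: -87.8 - 201.3 = -289.1
Services: 16.1 - 11.0 - 25.0 = -19.9
Primary income: 23.7 - 13.7 + 17.9 = 27.9
Secondary income: 13.4 + 12.9 = 26.3
Current account = (-289.1) + (-19.9) + 27.9 + 26.3 = -254.8
(Excluded from the current account — capital account: acquisition of foreign patents and trademarks (non-produced assets) 7.1; financial account: increase in resident deposits held at foreign banks 8.8.)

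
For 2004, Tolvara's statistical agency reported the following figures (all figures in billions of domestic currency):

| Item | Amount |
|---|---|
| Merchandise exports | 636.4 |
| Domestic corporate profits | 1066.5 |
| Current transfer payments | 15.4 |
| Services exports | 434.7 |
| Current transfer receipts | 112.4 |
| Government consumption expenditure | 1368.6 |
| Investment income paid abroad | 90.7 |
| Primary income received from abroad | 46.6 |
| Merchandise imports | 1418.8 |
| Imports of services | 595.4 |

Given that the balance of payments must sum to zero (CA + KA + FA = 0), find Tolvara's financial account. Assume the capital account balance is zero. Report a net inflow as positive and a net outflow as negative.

890.2

Goods balance = 636.4 - 1418.8 = -782.4
Services balance = 434.7 - 595.4 = -160.7
Trade balance (goods + services) = -782.4 + (-160.7) = -943.1
Net primary income = 46.6 - 90.7 = -44.1
Net secondary income = 112.4 - 15.4 = 97.0
Current account = -943.1 + (-44.1) + 97.0 = -890.2
Financial account = -(-890.2) = 890.2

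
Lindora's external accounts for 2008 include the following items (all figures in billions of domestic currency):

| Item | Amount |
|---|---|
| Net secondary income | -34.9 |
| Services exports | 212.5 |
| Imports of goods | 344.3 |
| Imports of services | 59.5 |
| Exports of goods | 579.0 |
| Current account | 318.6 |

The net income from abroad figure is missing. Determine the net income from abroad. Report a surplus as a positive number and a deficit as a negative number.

-34.2

Current account = goods balance + services balance + net primary income + net secondary income
Sum of the known components = 352.8
Net income from abroad = CA - (known components) = 318.6 - 352.8 = -34.2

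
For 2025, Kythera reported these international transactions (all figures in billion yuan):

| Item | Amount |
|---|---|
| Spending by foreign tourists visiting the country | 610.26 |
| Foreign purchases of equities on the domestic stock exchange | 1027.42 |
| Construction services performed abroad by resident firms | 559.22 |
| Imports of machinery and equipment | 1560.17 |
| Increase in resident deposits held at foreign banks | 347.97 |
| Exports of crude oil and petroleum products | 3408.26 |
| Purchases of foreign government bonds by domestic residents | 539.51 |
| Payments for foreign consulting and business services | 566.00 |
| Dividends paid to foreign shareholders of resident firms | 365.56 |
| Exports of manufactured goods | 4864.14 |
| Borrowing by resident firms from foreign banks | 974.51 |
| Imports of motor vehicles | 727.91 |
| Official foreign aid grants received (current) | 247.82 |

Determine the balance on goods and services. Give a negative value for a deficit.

6587.80

Goods: -727.91 + 4864.14 + 3408.26 - 1560.17 = 5984.32
Services: -566.00 + 559.22 + 610.26 = 603.48
Trade balance = 5984.32 + 603.48 = 6587.80
(Excluded from the trade balance — financial account: foreign purchases of equities on the domestic stock exchange 1027.42, increase in resident deposits held at foreign banks 347.97, purchases of foreign government bonds by domestic residents 539.51, borrowing by resident firms from foreign banks 974.51; primary income: dividends paid to foreign shareholders of resident firms 365.56; secondary income: official foreign aid grants received (current) 247.82.)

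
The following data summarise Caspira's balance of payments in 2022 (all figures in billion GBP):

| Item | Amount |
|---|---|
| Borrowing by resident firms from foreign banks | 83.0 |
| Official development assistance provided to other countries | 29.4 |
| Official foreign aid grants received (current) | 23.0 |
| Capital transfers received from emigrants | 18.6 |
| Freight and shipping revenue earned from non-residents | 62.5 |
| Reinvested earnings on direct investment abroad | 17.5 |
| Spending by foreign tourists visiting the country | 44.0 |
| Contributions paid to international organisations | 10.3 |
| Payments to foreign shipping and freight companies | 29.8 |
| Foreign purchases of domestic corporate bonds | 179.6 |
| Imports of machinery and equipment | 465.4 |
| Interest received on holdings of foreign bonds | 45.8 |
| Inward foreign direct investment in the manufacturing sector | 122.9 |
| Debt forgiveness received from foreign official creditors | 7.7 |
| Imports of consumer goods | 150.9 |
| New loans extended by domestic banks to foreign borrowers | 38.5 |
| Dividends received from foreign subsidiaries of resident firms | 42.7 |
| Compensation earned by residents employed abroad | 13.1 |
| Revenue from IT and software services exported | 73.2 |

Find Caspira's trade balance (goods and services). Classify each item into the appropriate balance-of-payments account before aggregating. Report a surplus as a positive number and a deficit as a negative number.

-466.4

Goods: -465.4 - 150.9 = -616.3
Services: 62.5 + 44.0 + 73.2 - 29.8 = 149.9
Trade balance = -616.3 + 149.9 = -466.4
(Excluded from the trade balance — financial account: borrowing by resident firms from foreign banks 83.0, foreign purchases of domestic corporate bonds 179.6, inward foreign direct investment in the manufacturing sector 122.9, new loans extended by domestic banks to foreign borrowers 38.5; secondary income: official development assistance provided to other countries 29.4, official foreign aid grants received (current) 23.0, contributions paid to international organisations 10.3; capital account: capital transfers received from emigrants 18.6, debt forgiveness received from foreign official creditors 7.7; primary income: reinvested earnings on direct investment abroad 17.5, interest received on holdings of foreign bonds 45.8, dividends received from foreign subsidiaries of resident firms 42.7, compensation earned by residents employed abroad 13.1.)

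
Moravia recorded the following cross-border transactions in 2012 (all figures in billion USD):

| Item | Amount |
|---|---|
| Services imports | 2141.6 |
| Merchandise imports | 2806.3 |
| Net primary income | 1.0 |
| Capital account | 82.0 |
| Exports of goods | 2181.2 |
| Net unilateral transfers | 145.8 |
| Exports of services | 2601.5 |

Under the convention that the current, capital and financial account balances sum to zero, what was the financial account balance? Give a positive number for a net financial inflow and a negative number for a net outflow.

Goods balance = 2181.2 - 2806.3 = -625.1
Services balance = 2601.5 - 2141.6 = 459.9
Trade balance (goods + services) = -625.1 + 459.9 = -165.2
Net primary income = 1.0
Net secondary income = 145.8
Current account = -165.2 + 1.0 + 145.8 = -18.4
Financial account = -(-18.4 + 82.0) = -63.6

-63.6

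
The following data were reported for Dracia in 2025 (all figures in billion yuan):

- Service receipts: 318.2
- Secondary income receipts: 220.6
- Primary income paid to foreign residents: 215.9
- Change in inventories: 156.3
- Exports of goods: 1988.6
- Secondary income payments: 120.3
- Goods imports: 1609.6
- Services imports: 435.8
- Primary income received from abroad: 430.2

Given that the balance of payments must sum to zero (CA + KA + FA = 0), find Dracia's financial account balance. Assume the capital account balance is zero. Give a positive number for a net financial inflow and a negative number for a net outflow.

-576.0

Goods balance = 1988.6 - 1609.6 = 379.0
Services balance = 318.2 - 435.8 = -117.6
Trade balance (goods + services) = 379.0 + (-117.6) = 261.4
Net primary income = 430.2 - 215.9 = 214.3
Net secondary income = 220.6 - 120.3 = 100.3
Current account = 261.4 + 214.3 + 100.3 = 576.0
Financial account = -(576.0) = -576.0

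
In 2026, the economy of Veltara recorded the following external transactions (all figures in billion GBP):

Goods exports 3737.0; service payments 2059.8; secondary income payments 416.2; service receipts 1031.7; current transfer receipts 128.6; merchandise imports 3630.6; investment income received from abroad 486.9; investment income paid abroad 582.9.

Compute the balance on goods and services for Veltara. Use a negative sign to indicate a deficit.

-921.7

Goods balance = 3737.0 - 3630.6 = 106.4
Services balance = 1031.7 - 2059.8 = -1028.1
Trade balance (goods + services) = 106.4 + (-1028.1) = -921.7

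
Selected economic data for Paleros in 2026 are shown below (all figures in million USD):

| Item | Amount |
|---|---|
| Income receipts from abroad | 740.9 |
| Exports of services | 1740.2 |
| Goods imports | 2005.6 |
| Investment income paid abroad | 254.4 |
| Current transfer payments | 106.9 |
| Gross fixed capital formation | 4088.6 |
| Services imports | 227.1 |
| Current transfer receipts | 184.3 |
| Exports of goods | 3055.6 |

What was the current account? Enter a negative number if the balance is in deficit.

Goods balance = 3055.6 - 2005.6 = 1050.0
Services balance = 1740.2 - 227.1 = 1513.1
Trade balance (goods + services) = 1050.0 + 1513.1 = 2563.1
Net primary income = 740.9 - 254.4 = 486.5
Net secondary income = 184.3 - 106.9 = 77.4
Current account = 2563.1 + 486.5 + 77.4 = 3127.0

3127.0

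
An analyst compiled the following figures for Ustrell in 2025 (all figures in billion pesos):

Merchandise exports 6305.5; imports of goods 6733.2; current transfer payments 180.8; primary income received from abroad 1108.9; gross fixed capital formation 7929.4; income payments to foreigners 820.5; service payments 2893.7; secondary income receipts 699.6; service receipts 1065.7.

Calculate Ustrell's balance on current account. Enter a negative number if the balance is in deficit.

Goods balance = 6305.5 - 6733.2 = -427.7
Services balance = 1065.7 - 2893.7 = -1828.0
Trade balance (goods + services) = -427.7 + (-1828.0) = -2255.7
Net primary income = 1108.9 - 820.5 = 288.4
Net secondary income = 699.6 - 180.8 = 518.8
Current account = -2255.7 + 288.4 + 518.8 = -1448.5

-1448.5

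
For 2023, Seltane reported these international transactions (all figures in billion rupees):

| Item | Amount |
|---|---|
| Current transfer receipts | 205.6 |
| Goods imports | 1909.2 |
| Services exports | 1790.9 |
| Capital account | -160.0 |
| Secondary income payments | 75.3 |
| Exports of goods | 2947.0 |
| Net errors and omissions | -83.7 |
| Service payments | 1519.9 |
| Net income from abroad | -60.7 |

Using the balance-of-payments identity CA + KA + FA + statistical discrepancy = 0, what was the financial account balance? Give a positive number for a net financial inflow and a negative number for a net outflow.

-1134.7

Goods balance = 2947.0 - 1909.2 = 1037.8
Services balance = 1790.9 - 1519.9 = 271.0
Trade balance (goods + services) = 1037.8 + 271.0 = 1308.8
Net primary income = -60.7
Net secondary income = 205.6 - 75.3 = 130.3
Current account = 1308.8 + (-60.7) + 130.3 = 1378.4
Financial account = -(1378.4 + (-160.0) + (-83.7)) = -1134.7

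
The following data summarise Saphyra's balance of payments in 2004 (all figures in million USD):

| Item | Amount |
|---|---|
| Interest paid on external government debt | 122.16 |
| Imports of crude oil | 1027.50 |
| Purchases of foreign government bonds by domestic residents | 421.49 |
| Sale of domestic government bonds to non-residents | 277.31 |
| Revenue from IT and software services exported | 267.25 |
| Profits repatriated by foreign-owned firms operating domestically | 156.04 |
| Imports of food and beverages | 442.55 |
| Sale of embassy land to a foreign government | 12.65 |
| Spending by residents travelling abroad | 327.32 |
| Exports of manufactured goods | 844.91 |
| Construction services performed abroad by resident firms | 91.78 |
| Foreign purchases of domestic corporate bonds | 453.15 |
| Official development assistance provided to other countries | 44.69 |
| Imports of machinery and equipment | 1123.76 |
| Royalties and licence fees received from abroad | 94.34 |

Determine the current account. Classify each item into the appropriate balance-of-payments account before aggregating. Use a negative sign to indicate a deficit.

-1945.74

Goods: -1027.50 + 844.91 - 1123.76 - 442.55 = -1748.90
Services: -327.32 + 94.34 + 267.25 + 91.78 = 126.05
Primary income: -122.16 - 156.04 = -278.20
Secondary income: -44.69
Current account = (-1748.90) + 126.05 + (-278.20) + (-44.69) = -1945.74
(Excluded from the current account — financial account: purchases of foreign government bonds by domestic residents 421.49, sale of domestic government bonds to non-residents 277.31, foreign purchases of domestic corporate bonds 453.15; capital account: sale of embassy land to a foreign government 12.65.)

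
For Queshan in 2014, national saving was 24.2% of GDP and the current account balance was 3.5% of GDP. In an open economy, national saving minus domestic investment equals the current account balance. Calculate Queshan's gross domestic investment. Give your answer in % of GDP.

I = S - CA = 24.2 - 3.5 = 20.7

20.7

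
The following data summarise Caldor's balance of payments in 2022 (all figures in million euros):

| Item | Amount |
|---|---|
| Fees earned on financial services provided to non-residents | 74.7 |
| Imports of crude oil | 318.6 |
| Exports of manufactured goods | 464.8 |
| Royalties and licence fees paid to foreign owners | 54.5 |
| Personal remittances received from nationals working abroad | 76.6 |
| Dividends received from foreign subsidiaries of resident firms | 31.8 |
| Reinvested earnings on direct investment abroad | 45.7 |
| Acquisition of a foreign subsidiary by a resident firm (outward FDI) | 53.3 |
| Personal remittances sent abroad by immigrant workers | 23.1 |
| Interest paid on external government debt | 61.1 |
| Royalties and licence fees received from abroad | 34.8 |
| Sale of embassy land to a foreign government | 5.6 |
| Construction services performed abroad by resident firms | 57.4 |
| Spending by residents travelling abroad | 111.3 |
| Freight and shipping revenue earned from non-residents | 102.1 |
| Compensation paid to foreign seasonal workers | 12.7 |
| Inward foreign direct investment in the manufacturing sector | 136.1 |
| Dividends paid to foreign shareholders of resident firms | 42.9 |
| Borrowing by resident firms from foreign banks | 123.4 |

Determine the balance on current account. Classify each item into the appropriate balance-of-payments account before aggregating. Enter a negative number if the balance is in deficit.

263.7

Goods: 464.8 - 318.6 = 146.2
Services: 34.8 - 54.5 + 102.1 + 74.7 - 111.3 + 57.4 = 103.2
Primary income: 45.7 - 42.9 - 61.1 - 12.7 + 31.8 = -39.2
Secondary income: 76.6 - 23.1 = 53.5
Current account = 146.2 + 103.2 + (-39.2) + 53.5 = 263.7
(Excluded from the current account — financial account: acquisition of a foreign subsidiary by a resident firm (outward FDI) 53.3, inward foreign direct investment in the manufacturing sector 136.1, borrowing by resident firms from foreign banks 123.4; capital account: sale of embassy land to a foreign government 5.6.)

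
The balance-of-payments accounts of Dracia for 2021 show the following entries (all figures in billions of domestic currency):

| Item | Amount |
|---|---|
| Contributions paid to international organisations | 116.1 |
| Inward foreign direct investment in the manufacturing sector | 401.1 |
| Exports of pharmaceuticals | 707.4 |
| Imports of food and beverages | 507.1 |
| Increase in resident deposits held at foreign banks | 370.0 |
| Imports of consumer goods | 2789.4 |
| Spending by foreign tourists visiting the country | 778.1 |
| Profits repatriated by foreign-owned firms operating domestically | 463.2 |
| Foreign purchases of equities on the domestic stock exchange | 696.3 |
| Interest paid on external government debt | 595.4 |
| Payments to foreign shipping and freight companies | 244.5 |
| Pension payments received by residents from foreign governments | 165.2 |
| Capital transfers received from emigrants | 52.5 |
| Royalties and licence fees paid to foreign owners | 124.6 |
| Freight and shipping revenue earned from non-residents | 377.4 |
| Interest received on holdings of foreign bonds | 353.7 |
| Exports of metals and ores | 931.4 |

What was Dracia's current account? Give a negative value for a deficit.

-1527.1

Goods: 707.4 - 507.1 - 2789.4 + 931.4 = -1657.7
Services: -124.6 - 244.5 + 377.4 + 778.1 = 786.4
Primary income: 353.7 - 463.2 - 595.4 = -704.9
Secondary income: -116.1 + 165.2 = 49.1
Current account = (-1657.7) + 786.4 + (-704.9) + 49.1 = -1527.1
(Excluded from the current account — financial account: inward foreign direct investment in the manufacturing sector 401.1, increase in resident deposits held at foreign banks 370.0, foreign purchases of equities on the domestic stock exchange 696.3; capital account: capital transfers received from emigrants 52.5.)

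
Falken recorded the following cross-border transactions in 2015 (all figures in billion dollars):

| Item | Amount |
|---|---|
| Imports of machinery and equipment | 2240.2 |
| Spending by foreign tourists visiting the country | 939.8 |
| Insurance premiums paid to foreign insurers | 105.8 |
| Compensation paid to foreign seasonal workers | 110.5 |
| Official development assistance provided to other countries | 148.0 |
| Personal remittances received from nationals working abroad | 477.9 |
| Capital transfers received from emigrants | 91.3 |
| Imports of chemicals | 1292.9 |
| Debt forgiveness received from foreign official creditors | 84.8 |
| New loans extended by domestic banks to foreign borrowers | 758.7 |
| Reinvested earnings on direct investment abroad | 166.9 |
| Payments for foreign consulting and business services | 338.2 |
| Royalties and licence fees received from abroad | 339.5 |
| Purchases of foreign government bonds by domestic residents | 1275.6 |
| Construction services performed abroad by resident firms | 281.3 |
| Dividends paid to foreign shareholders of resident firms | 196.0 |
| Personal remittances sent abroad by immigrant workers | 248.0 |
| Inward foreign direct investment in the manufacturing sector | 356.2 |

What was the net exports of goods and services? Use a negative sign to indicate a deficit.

-2416.5

Goods: -1292.9 - 2240.2 = -3533.1
Services: 281.3 + 939.8 + 339.5 - 105.8 - 338.2 = 1116.6
Trade balance = -3533.1 + 1116.6 = -2416.5
(Excluded from the trade balance — primary income: compensation paid to foreign seasonal workers 110.5, reinvested earnings on direct investment abroad 166.9, dividends paid to foreign shareholders of resident firms 196.0; secondary income: official development assistance provided to other countries 148.0, personal remittances received from nationals working abroad 477.9, personal remittances sent abroad by immigrant workers 248.0; capital account: capital transfers received from emigrants 91.3, debt forgiveness received from foreign official creditors 84.8; financial account: new loans extended by domestic banks to foreign borrowers 758.7, purchases of foreign government bonds by domestic residents 1275.6, inward foreign direct investment in the manufacturing sector 356.2.)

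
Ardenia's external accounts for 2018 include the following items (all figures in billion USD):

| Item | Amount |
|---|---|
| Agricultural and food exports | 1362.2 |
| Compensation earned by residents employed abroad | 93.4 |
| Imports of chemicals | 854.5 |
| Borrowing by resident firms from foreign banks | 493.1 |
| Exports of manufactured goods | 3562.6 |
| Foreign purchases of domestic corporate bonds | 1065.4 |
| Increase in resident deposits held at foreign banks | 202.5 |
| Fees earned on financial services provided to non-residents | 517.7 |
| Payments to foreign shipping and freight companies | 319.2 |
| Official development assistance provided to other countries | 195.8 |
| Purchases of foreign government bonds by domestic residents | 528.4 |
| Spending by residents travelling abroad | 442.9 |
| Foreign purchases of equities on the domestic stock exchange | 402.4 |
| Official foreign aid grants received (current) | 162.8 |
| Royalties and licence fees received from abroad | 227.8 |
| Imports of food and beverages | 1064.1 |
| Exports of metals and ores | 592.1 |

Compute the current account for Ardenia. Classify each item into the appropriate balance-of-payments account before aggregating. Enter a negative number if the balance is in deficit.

3642.1

Goods: 1362.2 - 854.5 - 1064.1 + 592.1 + 3562.6 = 3598.3
Services: -442.9 + 517.7 - 319.2 + 227.8 = -16.6
Primary income: 93.4
Secondary income: -195.8 + 162.8 = -33.0
Current account = 3598.3 + (-16.6) + 93.4 + (-33.0) = 3642.1
(Excluded from the current account — financial account: borrowing by resident firms from foreign banks 493.1, foreign purchases of domestic corporate bonds 1065.4, increase in resident deposits held at foreign banks 202.5, purchases of foreign government bonds by domestic residents 528.4, foreign purchases of equities on the domestic stock exchange 402.4.)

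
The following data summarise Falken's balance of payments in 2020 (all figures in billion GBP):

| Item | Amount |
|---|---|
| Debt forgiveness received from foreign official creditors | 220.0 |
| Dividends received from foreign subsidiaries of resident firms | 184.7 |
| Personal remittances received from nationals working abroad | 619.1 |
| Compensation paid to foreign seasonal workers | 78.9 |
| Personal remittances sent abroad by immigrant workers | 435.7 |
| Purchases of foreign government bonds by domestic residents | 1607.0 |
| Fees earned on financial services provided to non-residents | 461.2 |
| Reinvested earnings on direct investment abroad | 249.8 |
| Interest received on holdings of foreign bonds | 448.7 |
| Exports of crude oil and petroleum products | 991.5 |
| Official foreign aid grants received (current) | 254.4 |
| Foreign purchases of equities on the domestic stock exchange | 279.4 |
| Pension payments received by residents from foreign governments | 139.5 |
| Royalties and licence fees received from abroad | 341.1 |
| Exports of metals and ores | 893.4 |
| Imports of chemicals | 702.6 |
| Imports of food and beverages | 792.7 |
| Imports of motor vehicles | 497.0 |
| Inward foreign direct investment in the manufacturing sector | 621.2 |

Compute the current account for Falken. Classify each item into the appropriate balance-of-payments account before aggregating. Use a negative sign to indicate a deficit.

Goods: -497.0 - 792.7 + 893.4 + 991.5 - 702.6 = -107.4
Services: 461.2 + 341.1 = 802.3
Primary income: 184.7 - 78.9 + 249.8 + 448.7 = 804.3
Secondary income: 139.5 + 254.4 + 619.1 - 435.7 = 577.3
Current account = (-107.4) + 802.3 + 804.3 + 577.3 = 2076.5
(Excluded from the current account — capital account: debt forgiveness received from foreign official creditors 220.0; financial account: purchases of foreign government bonds by domestic residents 1607.0, foreign purchases of equities on the domestic stock exchange 279.4, inward foreign direct investment in the manufacturing sector 621.2.)

2076.5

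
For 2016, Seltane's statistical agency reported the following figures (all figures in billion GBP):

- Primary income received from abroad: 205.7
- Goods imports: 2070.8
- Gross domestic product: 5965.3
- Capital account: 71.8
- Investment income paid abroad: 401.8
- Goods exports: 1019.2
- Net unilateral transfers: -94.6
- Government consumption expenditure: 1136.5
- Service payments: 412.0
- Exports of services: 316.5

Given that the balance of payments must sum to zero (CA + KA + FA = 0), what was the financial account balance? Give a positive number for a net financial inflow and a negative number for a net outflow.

1366.0

Goods balance = 1019.2 - 2070.8 = -1051.6
Services balance = 316.5 - 412.0 = -95.5
Trade balance (goods + services) = -1051.6 + (-95.5) = -1147.1
Net primary income = 205.7 - 401.8 = -196.1
Net secondary income = -94.6
Current account = -1147.1 + (-196.1) + (-94.6) = -1437.8
Financial account = -(-1437.8 + 71.8) = 1366.0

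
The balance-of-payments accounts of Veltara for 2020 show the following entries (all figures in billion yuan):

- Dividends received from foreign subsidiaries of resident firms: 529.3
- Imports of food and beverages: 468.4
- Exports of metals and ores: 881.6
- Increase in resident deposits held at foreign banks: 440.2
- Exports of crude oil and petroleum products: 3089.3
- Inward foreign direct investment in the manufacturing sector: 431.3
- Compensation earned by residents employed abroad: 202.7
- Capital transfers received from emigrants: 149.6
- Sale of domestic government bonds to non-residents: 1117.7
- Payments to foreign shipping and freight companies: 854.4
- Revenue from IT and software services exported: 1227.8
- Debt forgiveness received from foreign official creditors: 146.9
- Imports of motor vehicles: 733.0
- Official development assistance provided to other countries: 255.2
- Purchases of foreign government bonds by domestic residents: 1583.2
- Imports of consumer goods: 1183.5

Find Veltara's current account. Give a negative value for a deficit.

Goods: -1183.5 - 468.4 - 733.0 + 3089.3 + 881.6 = 1586.0
Services: -854.4 + 1227.8 = 373.4
Primary income: 529.3 + 202.7 = 732.0
Secondary income: -255.2
Current account = 1586.0 + 373.4 + 732.0 + (-255.2) = 2436.2
(Excluded from the current account — financial account: increase in resident deposits held at foreign banks 440.2, inward foreign direct investment in the manufacturing sector 431.3, sale of domestic government bonds to non-residents 1117.7, purchases of foreign government bonds by domestic residents 1583.2; capital account: capital transfers received from emigrants 149.6, debt forgiveness received from foreign official creditors 146.9.)

2436.2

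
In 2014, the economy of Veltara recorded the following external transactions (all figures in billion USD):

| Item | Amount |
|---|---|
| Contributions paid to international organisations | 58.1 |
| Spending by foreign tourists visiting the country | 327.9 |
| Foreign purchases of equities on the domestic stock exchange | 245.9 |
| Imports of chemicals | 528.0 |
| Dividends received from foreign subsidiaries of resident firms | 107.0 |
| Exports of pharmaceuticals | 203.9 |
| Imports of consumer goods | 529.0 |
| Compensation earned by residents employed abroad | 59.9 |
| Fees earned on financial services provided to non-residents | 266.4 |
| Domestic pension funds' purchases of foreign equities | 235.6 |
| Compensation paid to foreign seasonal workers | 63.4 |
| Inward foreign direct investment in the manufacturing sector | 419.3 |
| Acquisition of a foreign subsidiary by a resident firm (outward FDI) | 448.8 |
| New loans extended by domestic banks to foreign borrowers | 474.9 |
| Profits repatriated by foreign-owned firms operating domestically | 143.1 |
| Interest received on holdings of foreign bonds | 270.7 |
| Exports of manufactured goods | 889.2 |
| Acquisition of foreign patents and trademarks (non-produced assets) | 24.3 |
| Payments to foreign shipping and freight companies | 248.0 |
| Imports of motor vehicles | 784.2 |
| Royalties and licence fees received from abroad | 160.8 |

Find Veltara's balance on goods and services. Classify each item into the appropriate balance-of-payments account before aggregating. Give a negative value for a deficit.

-241.0

Goods: -529.0 - 784.2 + 203.9 - 528.0 + 889.2 = -748.1
Services: -248.0 + 327.9 + 160.8 + 266.4 = 507.1
Trade balance = -748.1 + 507.1 = -241.0
(Excluded from the trade balance — secondary income: contributions paid to international organisations 58.1; financial account: foreign purchases of equities on the domestic stock exchange 245.9, domestic pension funds' purchases of foreign equities 235.6, inward foreign direct investment in the manufacturing sector 419.3, acquisition of a foreign subsidiary by a resident firm (outward FDI) 448.8, new loans extended by domestic banks to foreign borrowers 474.9; primary income: dividends received from foreign subsidiaries of resident firms 107.0, compensation earned by residents employed abroad 59.9, compensation paid to foreign seasonal workers 63.4, profits repatriated by foreign-owned firms operating domestically 143.1, interest received on holdings of foreign bonds 270.7; capital account: acquisition of foreign patents and trademarks (non-produced assets) 24.3.)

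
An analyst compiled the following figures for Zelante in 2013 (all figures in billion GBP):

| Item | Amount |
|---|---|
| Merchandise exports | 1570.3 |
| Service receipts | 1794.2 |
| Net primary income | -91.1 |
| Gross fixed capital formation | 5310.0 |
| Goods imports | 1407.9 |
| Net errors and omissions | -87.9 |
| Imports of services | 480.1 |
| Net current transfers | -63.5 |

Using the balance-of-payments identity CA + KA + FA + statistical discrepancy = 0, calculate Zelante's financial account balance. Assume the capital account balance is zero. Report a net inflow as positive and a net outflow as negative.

-1234.0

Goods balance = 1570.3 - 1407.9 = 162.4
Services balance = 1794.2 - 480.1 = 1314.1
Trade balance (goods + services) = 162.4 + 1314.1 = 1476.5
Net primary income = -91.1
Net secondary income = -63.5
Current account = 1476.5 + (-91.1) + (-63.5) = 1321.9
Financial account = -(1321.9 + (-87.9)) = -1234.0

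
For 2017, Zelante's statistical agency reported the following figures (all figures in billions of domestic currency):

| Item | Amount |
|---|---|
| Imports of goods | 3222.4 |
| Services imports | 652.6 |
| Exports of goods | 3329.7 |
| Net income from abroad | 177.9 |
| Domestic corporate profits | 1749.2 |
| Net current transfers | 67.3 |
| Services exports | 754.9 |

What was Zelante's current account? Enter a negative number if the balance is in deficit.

454.8

Goods balance = 3329.7 - 3222.4 = 107.3
Services balance = 754.9 - 652.6 = 102.3
Trade balance (goods + services) = 107.3 + 102.3 = 209.6
Net primary income = 177.9
Net secondary income = 67.3
Current account = 209.6 + 177.9 + 67.3 = 454.8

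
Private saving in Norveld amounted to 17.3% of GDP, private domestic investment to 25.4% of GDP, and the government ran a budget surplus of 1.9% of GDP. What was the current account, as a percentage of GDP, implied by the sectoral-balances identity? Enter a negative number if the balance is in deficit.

By the sectoral-balances identity, CA = (S_private - I) + (T - G).
Private balance = 17.3 - 25.4 = -8.1
Government balance (T - G) = 1.9
CA = -8.1 + 1.9 = -6.2

-6.2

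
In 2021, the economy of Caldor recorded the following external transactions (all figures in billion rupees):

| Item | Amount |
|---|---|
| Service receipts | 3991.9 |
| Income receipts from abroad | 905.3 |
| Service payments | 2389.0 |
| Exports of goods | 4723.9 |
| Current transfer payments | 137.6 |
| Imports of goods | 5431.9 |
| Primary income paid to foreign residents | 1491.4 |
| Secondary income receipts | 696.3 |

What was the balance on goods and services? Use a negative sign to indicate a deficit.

894.9

Goods balance = 4723.9 - 5431.9 = -708.0
Services balance = 3991.9 - 2389.0 = 1602.9
Trade balance (goods + services) = -708.0 + 1602.9 = 894.9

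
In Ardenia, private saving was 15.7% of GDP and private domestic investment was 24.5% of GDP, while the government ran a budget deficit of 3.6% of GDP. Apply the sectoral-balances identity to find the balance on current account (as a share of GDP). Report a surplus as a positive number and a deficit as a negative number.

By the sectoral-balances identity, CA = (S_private - I) + (T - G).
Private balance = 15.7 - 24.5 = -8.8
Government balance (T - G) = -3.6
CA = -8.8 + (-3.6) = -12.4

-12.4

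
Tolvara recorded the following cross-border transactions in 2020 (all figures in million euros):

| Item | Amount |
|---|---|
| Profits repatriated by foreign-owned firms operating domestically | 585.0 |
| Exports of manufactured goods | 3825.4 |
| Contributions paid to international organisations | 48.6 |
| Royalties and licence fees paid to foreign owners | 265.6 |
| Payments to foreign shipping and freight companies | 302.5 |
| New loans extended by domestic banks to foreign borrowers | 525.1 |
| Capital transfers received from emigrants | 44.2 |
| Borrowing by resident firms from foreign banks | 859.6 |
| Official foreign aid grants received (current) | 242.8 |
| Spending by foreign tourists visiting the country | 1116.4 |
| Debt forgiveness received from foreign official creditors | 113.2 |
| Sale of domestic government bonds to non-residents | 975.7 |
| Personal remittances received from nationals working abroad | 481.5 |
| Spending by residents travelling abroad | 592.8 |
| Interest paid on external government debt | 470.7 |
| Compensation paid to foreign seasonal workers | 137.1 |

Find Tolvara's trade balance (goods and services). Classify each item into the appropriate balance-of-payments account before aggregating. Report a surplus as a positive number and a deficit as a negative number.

3780.9

Goods: 3825.4
Services: -265.6 + 1116.4 - 302.5 - 592.8 = -44.5
Trade balance = 3825.4 + (-44.5) = 3780.9
(Excluded from the trade balance — primary income: profits repatriated by foreign-owned firms operating domestically 585.0, interest paid on external government debt 470.7, compensation paid to foreign seasonal workers 137.1; secondary income: contributions paid to international organisations 48.6, official foreign aid grants received (current) 242.8, personal remittances received from nationals working abroad 481.5; financial account: new loans extended by domestic banks to foreign borrowers 525.1, borrowing by resident firms from foreign banks 859.6, sale of domestic government bonds to non-residents 975.7; capital account: capital transfers received from emigrants 44.2, debt forgiveness received from foreign official creditors 113.2.)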